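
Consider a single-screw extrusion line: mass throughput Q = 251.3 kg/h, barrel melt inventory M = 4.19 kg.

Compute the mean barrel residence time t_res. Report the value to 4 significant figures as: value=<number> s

value=60.02 s

Throughput in SI: Q_s = 251.3 kg/h ÷ 3600 s/h = 0.0698056 kg/s
t_res = M / Q_s = 4.19 ÷ 0.0698056 = 60.0239 s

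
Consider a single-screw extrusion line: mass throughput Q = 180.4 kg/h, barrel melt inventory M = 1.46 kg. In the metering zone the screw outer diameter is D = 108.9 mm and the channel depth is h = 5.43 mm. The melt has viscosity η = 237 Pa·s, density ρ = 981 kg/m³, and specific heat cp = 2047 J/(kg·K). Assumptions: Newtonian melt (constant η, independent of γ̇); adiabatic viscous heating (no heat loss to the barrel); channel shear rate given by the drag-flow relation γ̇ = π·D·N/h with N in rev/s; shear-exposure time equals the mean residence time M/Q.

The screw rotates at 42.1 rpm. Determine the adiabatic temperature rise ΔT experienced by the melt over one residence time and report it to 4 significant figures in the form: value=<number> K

Convert throughput: Q = 180.4 kg/h = 180.4/3600 = 0.0501111 kg/s
Mean residence time: t_res = M/Q_s = 1.46 kg / 0.0501111 kg/s = 29.1353 s
D = 108.9 mm = 0.1089 m;  h = 5.43 mm = 0.00543 m;  N = 42.1 rpm / 60 = 0.701667 rev/s
γ̇ = π D N / h = (π)(0.1089)(0.701667) / 0.00543 = 44.2088 s⁻¹
Adiabatic rise: ΔT = η γ̇² t_res / (ρ cp) = 237·(44.2088)²·29.1353 / (981·2047) = 6.72044 K

value=6.720 K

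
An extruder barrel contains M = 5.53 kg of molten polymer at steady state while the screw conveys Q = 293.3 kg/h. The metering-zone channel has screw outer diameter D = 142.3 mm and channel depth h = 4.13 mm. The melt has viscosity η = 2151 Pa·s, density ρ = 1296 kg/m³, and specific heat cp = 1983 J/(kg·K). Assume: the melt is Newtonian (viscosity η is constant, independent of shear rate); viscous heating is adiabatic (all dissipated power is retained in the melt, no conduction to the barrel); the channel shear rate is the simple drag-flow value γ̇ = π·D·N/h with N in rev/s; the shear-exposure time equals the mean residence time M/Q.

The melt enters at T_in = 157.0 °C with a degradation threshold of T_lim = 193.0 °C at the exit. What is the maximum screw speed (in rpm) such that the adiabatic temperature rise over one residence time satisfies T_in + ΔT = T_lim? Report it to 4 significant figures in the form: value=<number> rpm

value=13.95 rpm

Convert throughput: Q = 293.3 kg/h = 293.3/3600 = 0.0814722 kg/s
t_res = M / Q_s = 5.53 ÷ 0.0814722 = 67.8759 s
Convert to metres: D = 0.1423 m, h = 0.00413 m
Allowable rise: ΔT_a = T_lim − T_in = 193.0 − 157.0 = 36 K
Invert ΔT = ηγ̇²t_res/(ρcp) for γ̇: γ̇_max² = ΔT_a ρ cp / (η t_res) = 36·1296·1983 / (2151·67.8759) = 633.686 s⁻²
γ̇_max = sqrt(633.686) = 25.1731 s⁻¹
Solve γ̇ = πDN/h for N: N_max = γ̇_max·h/(π·D) = 25.1731 × 0.00413 / (π × 0.1423) = 0.232559 rev/s = 13.9535 rpm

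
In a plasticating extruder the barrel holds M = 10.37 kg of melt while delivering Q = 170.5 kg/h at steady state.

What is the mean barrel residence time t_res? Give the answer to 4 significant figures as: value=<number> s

Convert throughput: Q = 170.5 kg/h = 170.5/3600 = 0.0473611 kg/s
t_res = M / Q_s = 10.37 ÷ 0.0473611 = 218.956 s

value=219.0 s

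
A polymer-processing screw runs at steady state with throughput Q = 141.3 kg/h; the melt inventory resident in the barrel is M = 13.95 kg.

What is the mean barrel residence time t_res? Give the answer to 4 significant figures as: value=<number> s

value=355.4 s

Convert throughput: Q = 141.3 kg/h = 141.3/3600 = 0.03925 kg/s
t_res = M / Q_s = 13.95 ÷ 0.03925 = 355.414 s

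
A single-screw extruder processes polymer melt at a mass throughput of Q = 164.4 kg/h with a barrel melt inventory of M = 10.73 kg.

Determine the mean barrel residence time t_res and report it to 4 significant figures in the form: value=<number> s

value=235.0 s

Convert throughput: Q = 164.4 kg/h = 164.4/3600 = 0.0456667 kg/s
t_res = M / Q_s = 10.73 / 0.0456667 = 234.964 s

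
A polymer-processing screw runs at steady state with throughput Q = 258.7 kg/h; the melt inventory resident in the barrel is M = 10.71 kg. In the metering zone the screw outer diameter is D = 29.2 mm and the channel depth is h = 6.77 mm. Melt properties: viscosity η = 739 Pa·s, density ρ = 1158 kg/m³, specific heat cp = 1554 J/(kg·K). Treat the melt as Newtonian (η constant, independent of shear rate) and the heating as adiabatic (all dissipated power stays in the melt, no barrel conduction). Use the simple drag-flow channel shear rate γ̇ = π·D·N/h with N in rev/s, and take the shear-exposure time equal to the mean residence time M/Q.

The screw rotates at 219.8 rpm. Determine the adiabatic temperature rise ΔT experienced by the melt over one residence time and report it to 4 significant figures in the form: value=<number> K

Convert throughput: Q = 258.7 kg/h = 258.7/3600 = 0.0718611 kg/s
t_res = M / Q_s = 10.71 / 0.0718611 = 149.037 s
Geometry in metres: D = 29.2 mm → 0.0292 m, h = 6.77 mm → 0.00677 m; screw speed N = 219.8 rpm = 3.66333 rev/s
Shear rate: γ̇ = πDN/h = π·0.0292·3.66333/0.00677 = 49.6387 s⁻¹
ΔT = η·γ̇²·t_res/(ρ·cp) = [739 × 49.6387² × 149.037] / [1158 × 1554] = 150.807 K

value=150.8 K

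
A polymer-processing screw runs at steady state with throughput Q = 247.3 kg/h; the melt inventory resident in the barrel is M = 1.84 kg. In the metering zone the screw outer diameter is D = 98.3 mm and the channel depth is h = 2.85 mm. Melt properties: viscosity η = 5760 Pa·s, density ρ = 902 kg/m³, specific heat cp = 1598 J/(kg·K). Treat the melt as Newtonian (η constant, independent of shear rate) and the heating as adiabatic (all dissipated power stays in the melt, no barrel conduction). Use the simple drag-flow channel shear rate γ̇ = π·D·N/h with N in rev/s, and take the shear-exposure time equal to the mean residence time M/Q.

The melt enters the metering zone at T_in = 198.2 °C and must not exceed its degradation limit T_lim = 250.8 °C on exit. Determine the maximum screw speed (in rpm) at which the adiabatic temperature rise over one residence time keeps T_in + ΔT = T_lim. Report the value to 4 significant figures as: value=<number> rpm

value=12.27 rpm

Q_s = Q / 3600 = 247.3 / 3600 = 0.0686944 kg/s
Mean residence time: t_res = M/Q_s = 1.84 kg / 0.0686944 kg/s = 26.7853 s
Geometry in SI: D = 98.3 mm → 0.0983 m, h = 2.85 mm → 0.00285 m
ΔT_a = T_lim − T_in = 250.8 °C − 198.2 °C = 52.6 K
γ̇_max² = ΔT_a·ρ·cp / (η·t_res) = [52.6 × 902 × 1598] / [5760 × 26.7853] = 491.417 s⁻²
γ̇_max = √491.417 = 22.1679 s⁻¹
N_max = γ̇_max h / (πD) = 22.1679·0.00285/(π·0.0983) = 0.204582 rev/s → ×60 = 12.2749 rpm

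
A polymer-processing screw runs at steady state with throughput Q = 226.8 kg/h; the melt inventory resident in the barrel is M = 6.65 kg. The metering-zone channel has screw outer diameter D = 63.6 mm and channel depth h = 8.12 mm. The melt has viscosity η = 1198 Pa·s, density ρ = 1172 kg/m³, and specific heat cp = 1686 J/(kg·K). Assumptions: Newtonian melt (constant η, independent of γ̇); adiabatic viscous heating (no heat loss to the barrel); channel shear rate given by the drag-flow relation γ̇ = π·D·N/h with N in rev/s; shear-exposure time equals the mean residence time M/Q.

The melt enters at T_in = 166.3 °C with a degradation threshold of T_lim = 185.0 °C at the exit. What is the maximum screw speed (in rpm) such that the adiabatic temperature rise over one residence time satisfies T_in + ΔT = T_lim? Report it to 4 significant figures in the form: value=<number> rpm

Throughput in SI: Q_s = 226.8 kg/h ÷ 3600 s/h = 0.063 kg/s
t_res = M / Q_s = 6.65 ÷ 0.063 = 105.556 s
Convert to metres: D = 0.0636 m, h = 0.00812 m
Allowable rise: ΔT_a = T_lim − T_in = 185.0 − 166.3 = 18.7 K
γ̇_max² = ΔT_a·ρ·cp / (η·t_res) = [18.7 × 1172 × 1686] / [1198 × 105.556] = 292.206 s⁻²
γ̇_max = sqrt(292.206) = 17.094 s⁻¹
N_max = γ̇_max·h / (π·D) = 17.094 · 0.00812 / (π · 0.0636) = 0.694694 rev/s = 41.6816 rpm

value=41.68 rpm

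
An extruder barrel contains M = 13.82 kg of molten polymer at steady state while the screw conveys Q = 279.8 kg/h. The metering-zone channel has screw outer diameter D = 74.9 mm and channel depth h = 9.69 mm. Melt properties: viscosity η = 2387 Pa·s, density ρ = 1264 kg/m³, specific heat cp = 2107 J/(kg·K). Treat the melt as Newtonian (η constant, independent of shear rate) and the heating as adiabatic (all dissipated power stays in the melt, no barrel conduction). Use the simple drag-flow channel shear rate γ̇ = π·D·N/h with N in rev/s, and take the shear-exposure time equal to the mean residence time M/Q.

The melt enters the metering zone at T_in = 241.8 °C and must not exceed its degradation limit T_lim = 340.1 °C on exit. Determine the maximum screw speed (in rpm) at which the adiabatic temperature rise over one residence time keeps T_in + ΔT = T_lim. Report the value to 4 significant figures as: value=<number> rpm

value=61.36 rpm

Q_s = Q / 3600 = 279.8 / 3600 = 0.0777222 kg/s
t_res = M / Q_s = 13.82 / 0.0777222 = 177.813 s
D = 74.9 mm = 0.0749 m;  h = 9.69 mm = 0.00969 m
ΔT_a = T_lim − T_in = 340.1 − 241.8 = 98.3 K
γ̇_max² = ΔT_a·ρ·cp/(η·t_res) = 98.3·1264·2107/(2387·177.813) = 616.808 s⁻²
γ̇_max = sqrt(616.808) = 24.8356 s⁻¹
Solve γ̇ = πDN/h for N: N_max = γ̇_max·h/(π·D) = 24.8356 × 0.00969 / (π × 0.0749) = 1.02274 rev/s = 61.3647 rpm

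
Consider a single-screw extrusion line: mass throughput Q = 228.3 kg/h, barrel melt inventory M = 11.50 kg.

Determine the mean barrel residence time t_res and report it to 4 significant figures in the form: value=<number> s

value=181.3 s

Q_s = Q / 3600 = 228.3 / 3600 = 0.0634167 kg/s
Mean residence time: t_res = M/Q_s = 11.50 kg / 0.0634167 kg/s = 181.34 s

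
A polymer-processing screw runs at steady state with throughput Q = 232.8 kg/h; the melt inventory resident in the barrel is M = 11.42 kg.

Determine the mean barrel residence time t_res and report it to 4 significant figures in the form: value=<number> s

Q_s = Q / 3600 = 232.8 / 3600 = 0.0646667 kg/s
t_res = M / Q_s = 11.42 ÷ 0.0646667 = 176.598 s

value=176.6 s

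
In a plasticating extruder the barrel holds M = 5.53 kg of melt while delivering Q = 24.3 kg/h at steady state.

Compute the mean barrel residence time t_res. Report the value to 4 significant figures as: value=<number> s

value=819.3 s

Q_s = Q / 3600 = 24.3 / 3600 = 0.00675 kg/s
Mean residence time: t_res = M/Q_s = 5.53 kg / 0.00675 kg/s = 819.259 s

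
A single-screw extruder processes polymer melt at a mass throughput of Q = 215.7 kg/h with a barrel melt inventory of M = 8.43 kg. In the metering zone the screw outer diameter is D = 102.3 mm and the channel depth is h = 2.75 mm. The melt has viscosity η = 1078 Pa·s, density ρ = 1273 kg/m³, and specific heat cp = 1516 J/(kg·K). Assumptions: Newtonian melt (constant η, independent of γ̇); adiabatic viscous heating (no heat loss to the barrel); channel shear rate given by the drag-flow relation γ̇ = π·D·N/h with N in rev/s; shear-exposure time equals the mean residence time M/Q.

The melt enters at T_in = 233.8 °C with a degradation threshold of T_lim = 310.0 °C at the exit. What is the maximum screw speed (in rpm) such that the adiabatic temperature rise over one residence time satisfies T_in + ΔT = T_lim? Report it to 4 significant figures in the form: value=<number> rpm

Q_s = Q / 3600 = 215.7 / 3600 = 0.0599167 kg/s
Mean residence time: t_res = M/Q_s = 8.43 kg / 0.0599167 kg/s = 140.695 s
D = 102.3 mm = 0.1023 m;  h = 2.75 mm = 0.00275 m
ΔT_a = T_lim − T_in = 310.0 °C − 233.8 °C = 76.2 K
γ̇_max² = ΔT_a·ρ·cp / (η·t_res) = [76.2 × 1273 × 1516] / [1078 × 140.695] = 969.581 s⁻²
Take the square root: γ̇_max = √(969.581) = 31.1381 s⁻¹
N_max = γ̇_max·h / (π·D) = 31.1381 · 0.00275 / (π · 0.1023) = 0.26644 rev/s = 15.9864 rpm

value=15.99 rpm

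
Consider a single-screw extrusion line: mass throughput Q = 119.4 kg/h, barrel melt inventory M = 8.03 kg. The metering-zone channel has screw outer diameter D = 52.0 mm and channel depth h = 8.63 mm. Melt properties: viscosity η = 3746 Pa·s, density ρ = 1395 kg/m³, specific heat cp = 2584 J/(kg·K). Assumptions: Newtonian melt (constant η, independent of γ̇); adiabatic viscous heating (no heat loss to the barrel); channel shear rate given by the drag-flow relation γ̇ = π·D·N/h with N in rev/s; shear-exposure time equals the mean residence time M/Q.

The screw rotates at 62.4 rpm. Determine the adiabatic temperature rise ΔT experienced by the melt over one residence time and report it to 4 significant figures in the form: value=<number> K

Throughput in SI: Q_s = 119.4 kg/h ÷ 3600 s/h = 0.0331667 kg/s
Mean residence time: t_res = M/Q_s = 8.03 kg / 0.0331667 kg/s = 242.111 s
Convert to SI: D = 0.052 m, h = 0.00863 m, N = 62.4/60 = 1.04 rev/s
Shear rate: γ̇ = πDN/h = π·0.052·1.04/0.00863 = 19.6868 s⁻¹
ΔT = η·γ̇²·t_res / (ρ·cp) = 3746 · (19.6868)² · 242.111 / (1395 · 2584) = 97.5138 K

value=97.51 K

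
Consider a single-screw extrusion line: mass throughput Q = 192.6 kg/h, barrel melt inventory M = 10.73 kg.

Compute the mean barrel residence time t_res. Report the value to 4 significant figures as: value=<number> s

Throughput in SI: Q_s = 192.6 kg/h ÷ 3600 s/h = 0.0535 kg/s
Mean residence time: t_res = M/Q_s = 10.73 kg / 0.0535 kg/s = 200.561 s

value=200.6 s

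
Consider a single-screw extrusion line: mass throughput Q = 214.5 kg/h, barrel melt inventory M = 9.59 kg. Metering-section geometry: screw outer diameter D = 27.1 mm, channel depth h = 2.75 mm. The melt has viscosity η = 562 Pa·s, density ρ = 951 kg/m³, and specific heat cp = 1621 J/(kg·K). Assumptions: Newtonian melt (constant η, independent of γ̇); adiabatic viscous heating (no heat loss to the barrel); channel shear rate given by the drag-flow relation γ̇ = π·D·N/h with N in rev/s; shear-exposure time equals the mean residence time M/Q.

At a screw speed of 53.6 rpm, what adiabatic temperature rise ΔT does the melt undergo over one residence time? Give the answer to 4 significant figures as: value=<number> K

Convert throughput: Q = 214.5 kg/h = 214.5/3600 = 0.0595833 kg/s
Mean residence time: t_res = M/Q_s = 9.59 kg / 0.0595833 kg/s = 160.951 s
D = 27.1 mm = 0.0271 m;  h = 2.75 mm = 0.00275 m;  N = 53.6 rpm / 60 = 0.893333 rev/s
γ̇ = π·D·N / h = π · 0.0271 · 0.893333 / 0.00275 = 27.6567 s⁻¹
ΔT = η·γ̇²·t_res/(ρ·cp) = [562 × 27.6567² × 160.951] / [951 × 1621] = 44.8814 K

value=44.88 K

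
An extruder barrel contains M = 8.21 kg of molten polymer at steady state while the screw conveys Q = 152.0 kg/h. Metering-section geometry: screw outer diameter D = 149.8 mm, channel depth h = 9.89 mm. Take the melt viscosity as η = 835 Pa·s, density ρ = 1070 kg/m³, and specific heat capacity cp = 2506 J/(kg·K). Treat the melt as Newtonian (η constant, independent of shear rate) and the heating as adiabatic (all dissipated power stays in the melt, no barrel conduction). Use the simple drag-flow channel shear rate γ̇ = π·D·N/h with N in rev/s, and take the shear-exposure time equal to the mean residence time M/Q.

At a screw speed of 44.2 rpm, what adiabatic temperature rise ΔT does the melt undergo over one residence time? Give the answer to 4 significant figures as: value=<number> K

value=74.40 K

Convert throughput: Q = 152.0 kg/h = 152.0/3600 = 0.0422222 kg/s
t_res = M / Q_s = 8.21 / 0.0422222 = 194.447 s
Convert to SI: D = 0.1498 m, h = 0.00989 m, N = 44.2/60 = 0.736667 rev/s
γ̇ = π D N / h = (π)(0.1498)(0.736667) / 0.00989 = 35.0539 s⁻¹
Adiabatic rise: ΔT = η γ̇² t_res / (ρ cp) = 835·(35.0539)²·194.447 / (1070·2506) = 74.404 K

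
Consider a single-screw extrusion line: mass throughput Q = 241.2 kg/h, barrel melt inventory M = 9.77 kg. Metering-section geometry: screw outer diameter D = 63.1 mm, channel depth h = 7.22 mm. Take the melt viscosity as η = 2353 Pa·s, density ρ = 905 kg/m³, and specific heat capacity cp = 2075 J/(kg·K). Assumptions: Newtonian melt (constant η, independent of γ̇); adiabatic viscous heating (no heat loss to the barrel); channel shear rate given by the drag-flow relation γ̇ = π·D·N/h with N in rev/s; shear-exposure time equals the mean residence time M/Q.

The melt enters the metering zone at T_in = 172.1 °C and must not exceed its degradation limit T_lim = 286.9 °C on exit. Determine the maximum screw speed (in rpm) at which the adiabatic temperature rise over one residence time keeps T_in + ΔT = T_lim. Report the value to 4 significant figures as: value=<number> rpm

Throughput in SI: Q_s = 241.2 kg/h ÷ 3600 s/h = 0.067 kg/s
Mean residence time: t_res = M/Q_s = 9.77 kg / 0.067 kg/s = 145.821 s
Geometry in SI: D = 63.1 mm → 0.0631 m, h = 7.22 mm → 0.00722 m
ΔT_a = T_lim − T_in = 286.9 °C − 172.1 °C = 114.8 K
γ̇_max² = ΔT_a·ρ·cp/(η·t_res) = 114.8·905·2075/(2353·145.821) = 628.3 s⁻²
Take the square root: γ̇_max = √(628.3) = 25.0659 s⁻¹
N_max = γ̇_max·h / (π·D) = 25.0659 · 0.00722 / (π · 0.0631) = 0.912938 rev/s = 54.7763 rpm

value=54.78 rpm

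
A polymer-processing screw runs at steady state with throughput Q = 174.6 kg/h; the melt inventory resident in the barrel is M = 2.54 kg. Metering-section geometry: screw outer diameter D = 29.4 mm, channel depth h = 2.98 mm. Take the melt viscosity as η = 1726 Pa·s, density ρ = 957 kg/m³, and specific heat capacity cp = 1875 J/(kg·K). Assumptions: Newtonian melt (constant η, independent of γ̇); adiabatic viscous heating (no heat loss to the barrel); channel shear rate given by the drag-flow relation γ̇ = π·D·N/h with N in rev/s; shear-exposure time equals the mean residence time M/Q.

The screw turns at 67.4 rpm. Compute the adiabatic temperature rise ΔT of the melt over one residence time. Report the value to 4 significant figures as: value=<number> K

value=61.07 K

Q_s = Q / 3600 = 174.6 / 3600 = 0.0485 kg/s
t_res = M / Q_s = 2.54 / 0.0485 = 52.3711 s
D = 29.4 mm = 0.0294 m;  h = 2.98 mm = 0.00298 m;  N = 67.4 rpm / 60 = 1.12333 rev/s
Shear rate: γ̇ = πDN/h = π·0.0294·1.12333/0.00298 = 34.8169 s⁻¹
ΔT = η·γ̇²·t_res/(ρ·cp) = [1726 × 34.8169² × 52.3711] / [957 × 1875] = 61.0659 K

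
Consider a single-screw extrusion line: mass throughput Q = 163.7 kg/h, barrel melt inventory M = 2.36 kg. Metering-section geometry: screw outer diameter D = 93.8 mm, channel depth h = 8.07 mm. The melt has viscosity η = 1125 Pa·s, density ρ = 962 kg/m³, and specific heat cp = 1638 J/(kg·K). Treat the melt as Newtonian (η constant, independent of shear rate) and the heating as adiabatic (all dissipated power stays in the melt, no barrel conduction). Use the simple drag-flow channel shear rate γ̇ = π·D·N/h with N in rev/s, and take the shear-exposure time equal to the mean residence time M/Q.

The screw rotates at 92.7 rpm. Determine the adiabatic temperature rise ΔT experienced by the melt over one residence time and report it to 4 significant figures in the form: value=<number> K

value=117.9 K

Convert throughput: Q = 163.7 kg/h = 163.7/3600 = 0.0454722 kg/s
t_res = M / Q_s = 2.36 / 0.0454722 = 51.8998 s
Geometry in metres: D = 93.8 mm → 0.0938 m, h = 8.07 mm → 0.00807 m; screw speed N = 92.7 rpm = 1.545 rev/s
γ̇ = π D N / h = (π)(0.0938)(1.545) / 0.00807 = 56.4167 s⁻¹
Adiabatic rise: ΔT = η γ̇² t_res / (ρ cp) = 1125·(56.4167)²·51.8998 / (962·1638) = 117.936 K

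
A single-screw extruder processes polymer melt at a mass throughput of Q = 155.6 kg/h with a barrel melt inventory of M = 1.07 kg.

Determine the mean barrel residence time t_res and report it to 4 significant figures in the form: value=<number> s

value=24.76 s

Convert throughput: Q = 155.6 kg/h = 155.6/3600 = 0.0432222 kg/s
Mean residence time: t_res = M/Q_s = 1.07 kg / 0.0432222 kg/s = 24.7558 s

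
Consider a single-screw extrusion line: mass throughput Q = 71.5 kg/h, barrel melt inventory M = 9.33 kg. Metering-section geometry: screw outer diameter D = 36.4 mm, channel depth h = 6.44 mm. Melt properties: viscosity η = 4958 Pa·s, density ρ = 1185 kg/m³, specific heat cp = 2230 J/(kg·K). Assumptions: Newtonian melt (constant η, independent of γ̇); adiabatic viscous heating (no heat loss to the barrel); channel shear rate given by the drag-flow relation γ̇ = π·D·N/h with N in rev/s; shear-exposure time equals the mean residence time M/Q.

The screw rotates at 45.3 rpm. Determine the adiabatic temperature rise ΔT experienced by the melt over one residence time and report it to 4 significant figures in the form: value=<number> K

value=158.4 K

Q_s = Q / 3600 = 71.5 / 3600 = 0.0198611 kg/s
t_res = M / Q_s = 9.33 / 0.0198611 = 469.762 s
D = 36.4 mm = 0.0364 m;  h = 6.44 mm = 0.00644 m;  N = 45.3 rpm / 60 = 0.755 rev/s
γ̇ = π·D·N / h = π · 0.0364 · 0.755 / 0.00644 = 13.4064 s⁻¹
ΔT = η·γ̇²·t_res / (ρ·cp) = 4958 · (13.4064)² · 469.762 / (1185 · 2230) = 158.411 K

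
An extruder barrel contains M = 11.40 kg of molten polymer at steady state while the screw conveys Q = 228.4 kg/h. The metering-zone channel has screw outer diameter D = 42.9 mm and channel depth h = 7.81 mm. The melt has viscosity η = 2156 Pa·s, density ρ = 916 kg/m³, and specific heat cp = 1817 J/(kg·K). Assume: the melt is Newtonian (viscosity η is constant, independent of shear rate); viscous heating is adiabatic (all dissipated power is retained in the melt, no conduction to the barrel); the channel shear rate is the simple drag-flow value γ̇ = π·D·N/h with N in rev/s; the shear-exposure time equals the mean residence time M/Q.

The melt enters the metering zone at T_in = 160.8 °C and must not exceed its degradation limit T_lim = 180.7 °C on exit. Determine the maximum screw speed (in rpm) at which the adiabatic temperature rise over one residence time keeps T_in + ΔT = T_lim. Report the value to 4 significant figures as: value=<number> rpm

value=32.15 rpm

Q_s = Q / 3600 = 228.4 / 3600 = 0.0634444 kg/s
t_res = M / Q_s = 11.40 ÷ 0.0634444 = 179.685 s
Geometry in SI: D = 42.9 mm → 0.0429 m, h = 7.81 mm → 0.00781 m
ΔT_a = T_lim − T_in = 180.7 − 160.8 = 19.9 K
Invert ΔT = ηγ̇²t_res/(ρcp) for γ̇: γ̇_max² = ΔT_a ρ cp / (η t_res) = 19.9·916·1817 / (2156·179.685) = 85.4955 s⁻²
γ̇_max = √85.4955 = 9.24638 s⁻¹
Solve γ̇ = πDN/h for N: N_max = γ̇_max·h/(π·D) = 9.24638 × 0.00781 / (π × 0.0429) = 0.535816 rev/s = 32.149 rpm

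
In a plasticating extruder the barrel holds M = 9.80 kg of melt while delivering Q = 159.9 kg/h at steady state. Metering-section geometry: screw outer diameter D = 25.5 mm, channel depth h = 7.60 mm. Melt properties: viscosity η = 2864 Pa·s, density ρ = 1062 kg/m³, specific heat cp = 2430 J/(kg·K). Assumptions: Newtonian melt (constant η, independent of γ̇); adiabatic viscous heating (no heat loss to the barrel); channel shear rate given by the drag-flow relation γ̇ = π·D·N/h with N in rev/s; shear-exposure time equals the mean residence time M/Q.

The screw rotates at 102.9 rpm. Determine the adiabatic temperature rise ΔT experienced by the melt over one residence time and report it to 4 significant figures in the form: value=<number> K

value=80.02 K

Q_s = Q / 3600 = 159.9 / 3600 = 0.0444167 kg/s
t_res = M / Q_s = 9.80 / 0.0444167 = 220.638 s
Geometry in metres: D = 25.5 mm → 0.0255 m, h = 7.60 mm → 0.0076 m; screw speed N = 102.9 rpm = 1.715 rev/s
Shear rate: γ̇ = πDN/h = π·0.0255·1.715/0.0076 = 18.0776 s⁻¹
Adiabatic rise: ΔT = η γ̇² t_res / (ρ cp) = 2864·(18.0776)²·220.638 / (1062·2430) = 80.0209 K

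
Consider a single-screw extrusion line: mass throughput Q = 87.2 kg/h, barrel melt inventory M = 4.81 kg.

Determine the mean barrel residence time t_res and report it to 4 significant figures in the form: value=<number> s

Convert throughput: Q = 87.2 kg/h = 87.2/3600 = 0.0242222 kg/s
t_res = M / Q_s = 4.81 ÷ 0.0242222 = 198.578 s

value=198.6 s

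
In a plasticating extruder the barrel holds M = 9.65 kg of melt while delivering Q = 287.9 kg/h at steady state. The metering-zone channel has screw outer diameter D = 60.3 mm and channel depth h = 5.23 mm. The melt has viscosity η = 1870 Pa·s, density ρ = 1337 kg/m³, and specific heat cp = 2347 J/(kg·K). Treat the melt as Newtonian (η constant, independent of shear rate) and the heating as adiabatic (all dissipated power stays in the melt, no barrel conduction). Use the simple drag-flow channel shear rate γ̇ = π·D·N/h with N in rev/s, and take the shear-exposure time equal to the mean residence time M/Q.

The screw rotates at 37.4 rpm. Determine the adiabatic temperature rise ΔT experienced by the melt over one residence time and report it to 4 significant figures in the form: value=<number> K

Q_s = Q / 3600 = 287.9 / 3600 = 0.0799722 kg/s
t_res = M / Q_s = 9.65 ÷ 0.0799722 = 120.667 s
Geometry in metres: D = 60.3 mm → 0.0603 m, h = 5.23 mm → 0.00523 m; screw speed N = 37.4 rpm = 0.623333 rev/s
γ̇ = π·D·N / h = π · 0.0603 · 0.623333 / 0.00523 = 22.578 s⁻¹
ΔT = η·γ̇²·t_res / (ρ·cp) = 1870 · (22.578)² · 120.667 / (1337 · 2347) = 36.657 K

value=36.66 K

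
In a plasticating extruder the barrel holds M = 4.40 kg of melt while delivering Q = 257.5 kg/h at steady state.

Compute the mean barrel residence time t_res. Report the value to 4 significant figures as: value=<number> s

Throughput in SI: Q_s = 257.5 kg/h ÷ 3600 s/h = 0.0715278 kg/s
Mean residence time: t_res = M/Q_s = 4.40 kg / 0.0715278 kg/s = 61.5146 s

value=61.51 s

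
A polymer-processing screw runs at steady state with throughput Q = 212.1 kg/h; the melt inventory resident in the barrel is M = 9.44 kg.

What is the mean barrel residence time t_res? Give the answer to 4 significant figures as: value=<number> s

Convert throughput: Q = 212.1 kg/h = 212.1/3600 = 0.0589167 kg/s
t_res = M / Q_s = 9.44 ÷ 0.0589167 = 160.226 s

value=160.2 s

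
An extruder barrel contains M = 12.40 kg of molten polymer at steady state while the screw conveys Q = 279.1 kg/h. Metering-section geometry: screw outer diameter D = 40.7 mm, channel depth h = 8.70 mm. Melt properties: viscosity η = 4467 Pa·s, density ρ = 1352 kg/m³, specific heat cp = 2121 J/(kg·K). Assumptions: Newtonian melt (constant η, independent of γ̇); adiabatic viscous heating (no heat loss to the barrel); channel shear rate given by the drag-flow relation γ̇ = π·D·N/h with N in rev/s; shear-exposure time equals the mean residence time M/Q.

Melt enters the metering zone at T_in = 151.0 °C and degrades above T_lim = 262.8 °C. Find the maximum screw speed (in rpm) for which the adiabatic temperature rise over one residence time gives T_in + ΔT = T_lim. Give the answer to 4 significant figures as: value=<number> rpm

value=86.48 rpm

Throughput in SI: Q_s = 279.1 kg/h ÷ 3600 s/h = 0.0775278 kg/s
t_res = M / Q_s = 12.40 / 0.0775278 = 159.943 s
Geometry in SI: D = 40.7 mm → 0.0407 m, h = 8.70 mm → 0.0087 m
ΔT_a = T_lim − T_in = 262.8 °C − 151.0 °C = 111.8 K
γ̇_max² = ΔT_a·ρ·cp / (η·t_res) = [111.8 × 1352 × 2121] / [4467 × 159.943] = 448.724 s⁻²
γ̇_max = sqrt(448.724) = 21.1831 s⁻¹
N_max = γ̇_max·h / (π·D) = 21.1831 · 0.0087 / (π · 0.0407) = 1.44133 rev/s = 86.48 rpm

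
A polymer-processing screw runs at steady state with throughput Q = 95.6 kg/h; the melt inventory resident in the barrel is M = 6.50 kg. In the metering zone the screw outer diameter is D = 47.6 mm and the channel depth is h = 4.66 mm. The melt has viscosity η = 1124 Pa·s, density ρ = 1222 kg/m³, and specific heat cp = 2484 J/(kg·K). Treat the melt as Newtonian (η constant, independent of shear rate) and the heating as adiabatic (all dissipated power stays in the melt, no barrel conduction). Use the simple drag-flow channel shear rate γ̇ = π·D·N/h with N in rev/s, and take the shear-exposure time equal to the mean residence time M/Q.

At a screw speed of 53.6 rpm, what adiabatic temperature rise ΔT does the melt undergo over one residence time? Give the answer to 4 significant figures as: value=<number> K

Throughput in SI: Q_s = 95.6 kg/h ÷ 3600 s/h = 0.0265556 kg/s
Mean residence time: t_res = M/Q_s = 6.50 kg / 0.0265556 kg/s = 244.77 s
Convert to SI: D = 0.0476 m, h = 0.00466 m, N = 53.6/60 = 0.893333 rev/s
γ̇ = π D N / h = (π)(0.0476)(0.893333) / 0.00466 = 28.6671 s⁻¹
ΔT = η·γ̇²·t_res/(ρ·cp) = [1124 × 28.6671² × 244.77] / [1222 × 2484] = 74.4853 K

value=74.49 K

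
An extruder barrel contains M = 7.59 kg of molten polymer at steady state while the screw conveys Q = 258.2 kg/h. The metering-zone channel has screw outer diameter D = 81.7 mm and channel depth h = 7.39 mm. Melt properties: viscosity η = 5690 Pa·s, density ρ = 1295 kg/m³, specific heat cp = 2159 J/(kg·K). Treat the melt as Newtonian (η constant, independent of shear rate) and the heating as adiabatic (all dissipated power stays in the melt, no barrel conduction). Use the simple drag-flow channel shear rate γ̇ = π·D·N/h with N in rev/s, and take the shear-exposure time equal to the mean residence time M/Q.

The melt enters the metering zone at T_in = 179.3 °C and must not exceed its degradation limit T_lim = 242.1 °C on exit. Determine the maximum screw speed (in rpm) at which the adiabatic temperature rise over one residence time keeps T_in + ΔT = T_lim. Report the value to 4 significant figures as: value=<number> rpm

Throughput in SI: Q_s = 258.2 kg/h ÷ 3600 s/h = 0.0717222 kg/s
t_res = M / Q_s = 7.59 / 0.0717222 = 105.825 s
Convert to metres: D = 0.0817 m, h = 0.00739 m
ΔT_a = T_lim − T_in = 242.1 °C − 179.3 °C = 62.8 K
Invert ΔT = ηγ̇²t_res/(ρcp) for γ̇: γ̇_max² = ΔT_a ρ cp / (η t_res) = 62.8·1295·2159 / (5690·105.825) = 291.596 s⁻²
γ̇_max = √291.596 = 17.0762 s⁻¹
N_max = γ̇_max h / (πD) = 17.0762·0.00739/(π·0.0817) = 0.491658 rev/s → ×60 = 29.4995 rpm

value=29.50 rpm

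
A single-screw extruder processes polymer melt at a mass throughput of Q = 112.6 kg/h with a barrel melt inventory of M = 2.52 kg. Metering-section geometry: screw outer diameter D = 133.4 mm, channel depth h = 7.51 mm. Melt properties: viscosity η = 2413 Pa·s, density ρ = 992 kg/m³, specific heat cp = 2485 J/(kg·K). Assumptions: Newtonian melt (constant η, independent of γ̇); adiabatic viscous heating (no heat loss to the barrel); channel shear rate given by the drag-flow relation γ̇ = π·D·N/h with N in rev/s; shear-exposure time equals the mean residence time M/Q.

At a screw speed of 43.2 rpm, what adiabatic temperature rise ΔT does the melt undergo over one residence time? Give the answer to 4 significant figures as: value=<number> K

Throughput in SI: Q_s = 112.6 kg/h ÷ 3600 s/h = 0.0312778 kg/s
t_res = M / Q_s = 2.52 ÷ 0.0312778 = 80.5684 s
Geometry in metres: D = 133.4 mm → 0.1334 m, h = 7.51 mm → 0.00751 m; screw speed N = 43.2 rpm = 0.72 rev/s
γ̇ = π D N / h = (π)(0.1334)(0.72) / 0.00751 = 40.1789 s⁻¹
ΔT = η·γ̇²·t_res/(ρ·cp) = [2413 × 40.1789² × 80.5684] / [992 × 2485] = 127.315 K

value=127.3 K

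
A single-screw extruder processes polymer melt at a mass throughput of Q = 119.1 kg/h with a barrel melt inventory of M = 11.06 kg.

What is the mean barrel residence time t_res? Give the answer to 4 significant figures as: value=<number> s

value=334.3 s

Q_s = Q / 3600 = 119.1 / 3600 = 0.0330833 kg/s
t_res = M / Q_s = 11.06 / 0.0330833 = 334.307 s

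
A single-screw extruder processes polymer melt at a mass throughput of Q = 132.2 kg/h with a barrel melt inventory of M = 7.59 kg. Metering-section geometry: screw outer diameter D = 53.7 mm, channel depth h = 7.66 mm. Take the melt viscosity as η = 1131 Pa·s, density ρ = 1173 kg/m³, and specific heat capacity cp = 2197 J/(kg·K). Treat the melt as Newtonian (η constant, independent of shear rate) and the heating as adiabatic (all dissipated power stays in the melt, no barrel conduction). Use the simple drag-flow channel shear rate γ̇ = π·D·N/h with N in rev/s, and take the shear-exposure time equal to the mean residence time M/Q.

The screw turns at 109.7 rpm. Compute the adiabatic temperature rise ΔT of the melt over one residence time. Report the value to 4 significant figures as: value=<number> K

Convert throughput: Q = 132.2 kg/h = 132.2/3600 = 0.0367222 kg/s
Mean residence time: t_res = M/Q_s = 7.59 kg / 0.0367222 kg/s = 206.687 s
Geometry in metres: D = 53.7 mm → 0.0537 m, h = 7.66 mm → 0.00766 m; screw speed N = 109.7 rpm = 1.82833 rev/s
Shear rate: γ̇ = πDN/h = π·0.0537·1.82833/0.00766 = 40.2671 s⁻¹
Adiabatic rise: ΔT = η γ̇² t_res / (ρ cp) = 1131·(40.2671)²·206.687 / (1173·2197) = 147.078 K

value=147.1 K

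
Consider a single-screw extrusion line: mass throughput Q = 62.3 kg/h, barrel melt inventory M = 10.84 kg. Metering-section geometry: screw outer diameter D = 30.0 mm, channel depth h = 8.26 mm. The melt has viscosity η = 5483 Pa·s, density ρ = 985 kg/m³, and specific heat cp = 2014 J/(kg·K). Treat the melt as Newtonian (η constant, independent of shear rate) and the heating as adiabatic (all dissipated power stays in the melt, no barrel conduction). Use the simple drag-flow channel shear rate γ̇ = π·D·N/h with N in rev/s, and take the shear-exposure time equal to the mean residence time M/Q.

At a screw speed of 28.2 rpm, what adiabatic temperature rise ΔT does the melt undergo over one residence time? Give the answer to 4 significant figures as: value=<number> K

value=49.79 K

Convert throughput: Q = 62.3 kg/h = 62.3/3600 = 0.0173056 kg/s
t_res = M / Q_s = 10.84 / 0.0173056 = 626.388 s
Convert to SI: D = 0.03 m, h = 0.00826 m, N = 28.2/60 = 0.47 rev/s
γ̇ = π D N / h = (π)(0.03)(0.47) / 0.00826 = 5.36277 s⁻¹
ΔT = η·γ̇²·t_res / (ρ·cp) = 5483 · (5.36277)² · 626.388 / (985 · 2014) = 49.7902 K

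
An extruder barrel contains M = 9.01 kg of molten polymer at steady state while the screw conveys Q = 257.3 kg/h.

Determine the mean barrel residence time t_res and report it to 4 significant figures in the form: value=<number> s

Q_s = Q / 3600 = 257.3 / 3600 = 0.0714722 kg/s
t_res = M / Q_s = 9.01 ÷ 0.0714722 = 126.063 s

value=126.1 s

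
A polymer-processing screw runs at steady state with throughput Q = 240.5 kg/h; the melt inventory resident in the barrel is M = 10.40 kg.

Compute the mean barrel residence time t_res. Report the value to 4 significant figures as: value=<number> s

value=155.7 s

Throughput in SI: Q_s = 240.5 kg/h ÷ 3600 s/h = 0.0668056 kg/s
t_res = M / Q_s = 10.40 / 0.0668056 = 155.676 s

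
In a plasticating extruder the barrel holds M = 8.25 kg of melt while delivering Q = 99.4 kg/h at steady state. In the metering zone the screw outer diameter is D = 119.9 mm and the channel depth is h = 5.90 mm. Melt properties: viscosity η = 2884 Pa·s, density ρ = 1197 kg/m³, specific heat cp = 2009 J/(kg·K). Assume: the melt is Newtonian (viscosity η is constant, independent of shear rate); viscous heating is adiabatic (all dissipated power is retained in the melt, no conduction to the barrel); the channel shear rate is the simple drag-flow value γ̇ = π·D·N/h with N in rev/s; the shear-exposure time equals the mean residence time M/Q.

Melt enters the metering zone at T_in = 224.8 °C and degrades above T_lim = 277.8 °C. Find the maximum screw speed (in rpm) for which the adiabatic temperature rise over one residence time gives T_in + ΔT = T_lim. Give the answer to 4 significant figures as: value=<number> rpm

Q_s = Q / 3600 = 99.4 / 3600 = 0.0276111 kg/s
t_res = M / Q_s = 8.25 ÷ 0.0276111 = 298.793 s
D = 119.9 mm = 0.1199 m;  h = 5.90 mm = 0.0059 m
Allowable rise: ΔT_a = T_lim − T_in = 277.8 − 224.8 = 53 K
Invert ΔT = ηγ̇²t_res/(ρcp) for γ̇: γ̇_max² = ΔT_a ρ cp / (η t_res) = 53·1197·2009 / (2884·298.793) = 147.906 s⁻²
γ̇_max = √147.906 = 12.1616 s⁻¹
N_max = γ̇_max h / (πD) = 12.1616·0.0059/(π·0.1199) = 0.190491 rev/s → ×60 = 11.4295 rpm

value=11.43 rpm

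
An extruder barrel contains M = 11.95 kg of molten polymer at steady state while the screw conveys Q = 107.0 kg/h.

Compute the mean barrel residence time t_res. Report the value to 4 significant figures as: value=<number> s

value=402.1 s

Throughput in SI: Q_s = 107.0 kg/h ÷ 3600 s/h = 0.0297222 kg/s
t_res = M / Q_s = 11.95 ÷ 0.0297222 = 402.056 s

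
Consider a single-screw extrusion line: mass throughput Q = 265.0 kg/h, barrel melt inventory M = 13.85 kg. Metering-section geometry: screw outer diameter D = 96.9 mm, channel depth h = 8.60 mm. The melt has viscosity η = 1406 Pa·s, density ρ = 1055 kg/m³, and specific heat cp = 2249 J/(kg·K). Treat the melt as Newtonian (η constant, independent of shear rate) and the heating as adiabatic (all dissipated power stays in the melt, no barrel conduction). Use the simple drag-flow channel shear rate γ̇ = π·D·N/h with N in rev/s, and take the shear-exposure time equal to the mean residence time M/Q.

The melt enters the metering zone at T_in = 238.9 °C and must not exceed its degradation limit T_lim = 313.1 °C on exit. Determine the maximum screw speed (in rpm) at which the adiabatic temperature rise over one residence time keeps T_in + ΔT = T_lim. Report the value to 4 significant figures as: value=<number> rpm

value=43.73 rpm

Convert throughput: Q = 265.0 kg/h = 265.0/3600 = 0.0736111 kg/s
Mean residence time: t_res = M/Q_s = 13.85 kg / 0.0736111 kg/s = 188.151 s
D = 96.9 mm = 0.0969 m;  h = 8.60 mm = 0.0086 m
ΔT_a = T_lim − T_in = 313.1 − 238.9 = 74.2 K
γ̇_max² = ΔT_a·ρ·cp/(η·t_res) = 74.2·1055·2249/(1406·188.151) = 665.509 s⁻²
Take the square root: γ̇_max = √(665.509) = 25.7975 s⁻¹
N_max = γ̇_max h / (πD) = 25.7975·0.0086/(π·0.0969) = 0.728789 rev/s → ×60 = 43.7273 rpm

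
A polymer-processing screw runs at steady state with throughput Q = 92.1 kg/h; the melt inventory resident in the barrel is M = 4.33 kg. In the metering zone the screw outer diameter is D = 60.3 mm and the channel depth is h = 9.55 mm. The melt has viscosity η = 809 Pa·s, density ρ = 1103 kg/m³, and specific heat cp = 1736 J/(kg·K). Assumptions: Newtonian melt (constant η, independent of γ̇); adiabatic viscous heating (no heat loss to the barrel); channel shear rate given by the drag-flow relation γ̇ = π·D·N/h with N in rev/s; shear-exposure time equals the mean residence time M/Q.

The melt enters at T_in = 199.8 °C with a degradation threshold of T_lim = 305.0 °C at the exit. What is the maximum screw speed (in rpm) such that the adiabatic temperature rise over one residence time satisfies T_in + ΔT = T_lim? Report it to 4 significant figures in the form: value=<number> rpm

value=116.0 rpm

Q_s = Q / 3600 = 92.1 / 3600 = 0.0255833 kg/s
Mean residence time: t_res = M/Q_s = 4.33 kg / 0.0255833 kg/s = 169.251 s
Geometry in SI: D = 60.3 mm → 0.0603 m, h = 9.55 mm → 0.00955 m
ΔT_a = T_lim − T_in = 305.0 − 199.8 = 105.2 K
γ̇_max² = ΔT_a·ρ·cp / (η·t_res) = [105.2 × 1103 × 1736] / [809 × 169.251] = 1471.17 s⁻²
Take the square root: γ̇_max = √(1471.17) = 38.3558 s⁻¹
N_max = γ̇_max h / (πD) = 38.3558·0.00955/(π·0.0603) = 1.9336 rev/s → ×60 = 116.016 rpm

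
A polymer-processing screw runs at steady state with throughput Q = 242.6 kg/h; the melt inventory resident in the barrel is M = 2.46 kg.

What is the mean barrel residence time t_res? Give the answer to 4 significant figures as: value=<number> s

value=36.50 s

Q_s = Q / 3600 = 242.6 / 3600 = 0.0673889 kg/s
t_res = M / Q_s = 2.46 / 0.0673889 = 36.5045 s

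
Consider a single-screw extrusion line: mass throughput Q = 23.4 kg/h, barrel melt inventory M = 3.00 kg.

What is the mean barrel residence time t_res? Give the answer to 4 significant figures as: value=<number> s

Throughput in SI: Q_s = 23.4 kg/h ÷ 3600 s/h = 0.0065 kg/s
t_res = M / Q_s = 3.00 ÷ 0.0065 = 461.538 s

value=461.5 s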